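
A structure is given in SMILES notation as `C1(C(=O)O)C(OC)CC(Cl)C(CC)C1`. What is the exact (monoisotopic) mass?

220.0866

Atom tally by fragment:
  cyclohexane ring core → C:6 H:12
  (− 4 ring H displaced by substituents)
  + COOH → C:1 H:1 O:2
  + OCH3 → C:1 H:3 O:1
  + Cl → Cl:1
  + C2H5 → C:2 H:5
Element totals:
  C: 10
  H: 17
  Cl: 1
  O: 3
Molecular formula: C10H17ClO3.
  M = 10(12.0) + 17(1.007825) + 34.968853 + 3(15.994915)
    = 120.000000 + 17.133025 + 34.968853 + 47.984745 = 220.086623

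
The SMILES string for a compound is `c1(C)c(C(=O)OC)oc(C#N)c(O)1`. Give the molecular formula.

C8H7NO4

Atom tally by fragment:
  furan ring core → C:4 H:4 O:1
  (− 4 ring H displaced by substituents)
  + CH3 → C:1 H:3
  + COOCH3 → C:2 H:3 O:2
  + CN → C:1 N:1
  + OH → O:1 H:1
Element totals:
  C: 8
  H: 7
  N: 1
  O: 4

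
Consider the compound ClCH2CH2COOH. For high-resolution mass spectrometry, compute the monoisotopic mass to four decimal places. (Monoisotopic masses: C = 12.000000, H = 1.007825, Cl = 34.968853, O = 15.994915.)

107.9978

Atom tally by fragment:
  ClCH2 → C:1 H:2 Cl:1
  CH2COOH → C:2 H:3 O:2
Element totals:
  C: 3
  H: 5
  Cl: 1
  O: 2
Molecular formula: C3H5ClO2.
  M = 3(12.0) + 5(1.007825) + 34.968853 + 2(15.994915)
    = 36.000000 + 5.039125 + 34.968853 + 31.989830 = 107.997808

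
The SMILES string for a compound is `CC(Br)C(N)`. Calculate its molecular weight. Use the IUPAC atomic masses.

138.01 g/mol

Atom tally by fragment:
  CH3 → C:1 H:3
  CH(Br) → C:1 H:1 Br:1
  CH2NH2 → C:1 H:4 N:1
Element totals:
  C: 3
  H: 8
  Br: 1
  N: 1
Molecular formula: C3H8BrN.
  M = 3(12.011) + 8(1.008) + 79.904 + 14.007
    = 36.033 + 8.064 + 79.904 + 14.007 = 138.008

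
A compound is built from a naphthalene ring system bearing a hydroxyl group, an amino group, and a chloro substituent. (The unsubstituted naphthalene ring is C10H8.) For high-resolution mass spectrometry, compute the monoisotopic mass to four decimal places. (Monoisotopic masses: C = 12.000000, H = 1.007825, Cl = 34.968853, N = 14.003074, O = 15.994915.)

Atom tally by fragment:
  naphthalene ring system core → C:10 H:8
  (− 3 ring H displaced by substituents)
  + OH → O:1 H:1
  + NH2 → N:1 H:2
  + Cl → Cl:1
Element totals:
  C: 10
  H: 8
  Cl: 1
  N: 1
  O: 1
Molecular formula: C10H8ClNO.
  M = 10(12.0) + 8(1.007825) + 34.968853 + 14.003074 + 15.994915
    = 120.000000 + 8.062600 + 34.968853 + 14.003074 + 15.994915 = 193.029442

193.0294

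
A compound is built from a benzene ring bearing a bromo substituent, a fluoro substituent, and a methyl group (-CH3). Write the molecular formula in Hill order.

C7H6BrF

Atom tally by fragment:
  benzene ring core → C:6 H:6
  (− 3 ring H displaced by substituents)
  + Br → Br:1
  + F → F:1
  + CH3 → C:1 H:3
Element totals:
  C: 7
  H: 6
  Br: 1
  F: 1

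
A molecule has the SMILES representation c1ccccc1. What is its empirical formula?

CH

Atom tally by fragment:
  benzene ring core → C:6 H:6
Element totals:
  C: 6
  H: 6
Molecular formula: C6H6.
gcd of subscripts = 6; dividing each by 6:
  C: 6/6 = 1
  H: 6/6 = 1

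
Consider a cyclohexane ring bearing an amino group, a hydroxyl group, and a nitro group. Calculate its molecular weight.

Atom tally by fragment:
  cyclohexane ring core → C:6 H:12
  (− 3 ring H displaced by substituents)
  + NH2 → N:1 H:2
  + OH → O:1 H:1
  + NO2 → N:1 O:2
Element totals:
  C: 6
  H: 12
  N: 2
  O: 3
Molecular formula: C6H12N2O3.
  M = 6(12.011) + 12(1.008) + 2(14.007) + 3(15.999)
    = 72.066 + 12.096 + 28.014 + 47.997 = 160.173

160.17 g/mol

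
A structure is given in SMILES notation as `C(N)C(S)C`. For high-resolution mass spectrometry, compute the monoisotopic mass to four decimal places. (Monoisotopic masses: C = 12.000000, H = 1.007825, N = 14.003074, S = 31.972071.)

Atom tally by fragment:
  H2NCH2 → C:1 H:4 N:1
  CH(SH) → C:1 H:2 S:1
  CH3 → C:1 H:3
Element totals:
  C: 3
  H: 9
  N: 1
  S: 1
Molecular formula: C3H9NS.
  M = 3(12.0) + 9(1.007825) + 14.003074 + 31.972071
    = 36.000000 + 9.070425 + 14.003074 + 31.972071 = 91.045570

91.0456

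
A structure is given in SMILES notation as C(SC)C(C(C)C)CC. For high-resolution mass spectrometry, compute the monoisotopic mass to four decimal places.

146.1129

Atom tally by fragment:
  CH3SCH2 → C:2 H:5 S:1
  CH(CH(CH3)2) → C:4 H:8
  CH2 → C:1 H:2
  CH3 → C:1 H:3
Element totals:
  C: 8
  H: 18
  S: 1
Molecular formula: C8H18S.
  M = 8(12.0) + 18(1.007825) + 31.972071
    = 96.000000 + 18.140850 + 31.972071 = 146.112921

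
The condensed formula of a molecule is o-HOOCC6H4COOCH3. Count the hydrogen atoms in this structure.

8

Element totals:
  C: 9
  H: 8
  O: 4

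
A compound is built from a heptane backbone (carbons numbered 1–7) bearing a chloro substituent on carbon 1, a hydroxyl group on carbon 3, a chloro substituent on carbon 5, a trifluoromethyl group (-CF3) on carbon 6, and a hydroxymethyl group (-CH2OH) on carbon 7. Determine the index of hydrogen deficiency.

Atom tally by fragment:
  ClCH2 → C:1 H:2 Cl:1
  CH2 → C:1 H:2
  CH(OH) → C:1 H:2 O:1
  CH2 → C:1 H:2
  CH(Cl) → C:1 H:1 Cl:1
  CH(CF3) → C:2 H:1 F:3
  CH2CH2OH → C:2 H:5 O:1
Element totals:
  C: 9
  H: 15
  Cl: 2
  F: 3
  O: 2
Molecular formula: C9H15Cl2F3O2.
DoU = (2C + 2 + N − H − X) / 2 = (2·9 + 2 + 0 − 15 − 5) / 2 = 0.

0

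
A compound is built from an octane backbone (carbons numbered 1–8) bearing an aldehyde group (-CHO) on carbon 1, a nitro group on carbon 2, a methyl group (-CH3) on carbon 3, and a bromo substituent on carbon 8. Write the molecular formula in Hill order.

Atom tally by fragment:
  OHCCH2 → C:2 H:3 O:1
  CH(NO2) → C:1 H:1 N:1 O:2
  CH(CH3) → C:2 H:4
  CH2 → C:1 H:2
  CH2 → C:1 H:2
  CH2 → C:1 H:2
  CH2 → C:1 H:2
  CH2Br → C:1 H:2 Br:1
Element totals:
  C: 10
  H: 18
  Br: 1
  N: 1
  O: 3

C10H18BrNO3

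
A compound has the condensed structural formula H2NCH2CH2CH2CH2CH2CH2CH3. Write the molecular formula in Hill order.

Element totals:
  C: 7
  H: 17
  N: 1

C7H17N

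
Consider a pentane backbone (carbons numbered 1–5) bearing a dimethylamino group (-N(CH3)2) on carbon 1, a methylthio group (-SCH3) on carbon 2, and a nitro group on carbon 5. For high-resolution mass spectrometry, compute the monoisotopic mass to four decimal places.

Atom tally by fragment:
  (CH3)2NCH2 → C:3 H:8 N:1
  CH(SCH3) → C:2 H:4 S:1
  CH2 → C:1 H:2
  CH2 → C:1 H:2
  CH2NO2 → C:1 H:2 N:1 O:2
Element totals:
  C: 8
  H: 18
  N: 2
  O: 2
  S: 1
Molecular formula: C8H18N2O2S.
  M = 8(12.0) + 18(1.007825) + 2(14.003074) + 2(15.994915) + 31.972071
    = 96.000000 + 18.140850 + 28.006148 + 31.989830 + 31.972071 = 206.108899

206.1089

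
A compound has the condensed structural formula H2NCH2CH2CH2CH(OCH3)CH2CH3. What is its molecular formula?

C7H17NO

Atom tally by fragment:
  H2NCH2 → C:1 H:4 N:1
  CH2 → C:1 H:2
  CH2 → C:1 H:2
  CH(OCH3) → C:2 H:4 O:1
  CH2 → C:1 H:2
  CH3 → C:1 H:3
Element totals:
  C: 7
  H: 17
  N: 1
  O: 1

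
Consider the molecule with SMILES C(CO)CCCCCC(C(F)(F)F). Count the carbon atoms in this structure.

9

Atom tally by fragment:
  HOCH2CH2 → C:2 H:5 O:1
  CH2 → C:1 H:2
  CH2 → C:1 H:2
  CH2 → C:1 H:2
  CH2 → C:1 H:2
  CH2 → C:1 H:2
  CH2CF3 → C:2 H:2 F:3
Element totals:
  C: 9
  H: 17
  F: 3
  O: 1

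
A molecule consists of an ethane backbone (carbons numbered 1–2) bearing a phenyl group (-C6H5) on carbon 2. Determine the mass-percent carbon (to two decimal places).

Atom tally by fragment:
  CH3 → C:1 H:3
  CH2C6H5 → C:7 H:7
Element totals:
  C: 8
  H: 10
Molecular formula: C8H10.
Molar mass = 106.168 g/mol.
Mass from C: 8 × 12.011 = 96.088 g/mol.
%C = 96.088 / 106.168 × 100 = 90.51%.

90.51%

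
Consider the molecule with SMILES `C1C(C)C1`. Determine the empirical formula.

Atom tally by fragment:
  cyclopropane ring core → C:3 H:6
  (− 1 ring H displaced by substituents)
  + CH3 → C:1 H:3
Element totals:
  C: 4
  H: 8
Molecular formula: C4H8.
gcd of subscripts = 4; dividing each by 4:
  C: 4/4 = 1
  H: 8/4 = 2

CH2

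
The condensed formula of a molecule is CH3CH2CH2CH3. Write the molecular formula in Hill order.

C4H10

Atom tally by fragment:
  CH3 → C:1 H:3
  CH2 → C:1 H:2
  CH2 → C:1 H:2
  CH3 → C:1 H:3
Element totals:
  C: 4
  H: 10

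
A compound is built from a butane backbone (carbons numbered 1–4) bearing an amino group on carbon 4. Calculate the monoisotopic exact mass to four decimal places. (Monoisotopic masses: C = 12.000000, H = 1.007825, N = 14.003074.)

73.0891

Atom tally by fragment:
  CH3 → C:1 H:3
  CH2 → C:1 H:2
  CH2 → C:1 H:2
  CH2NH2 → C:1 H:4 N:1
Element totals:
  C: 4
  H: 11
  N: 1
Molecular formula: C4H11N.
  M = 4(12.0) + 11(1.007825) + 14.003074
    = 48.000000 + 11.086075 + 14.003074 = 73.089149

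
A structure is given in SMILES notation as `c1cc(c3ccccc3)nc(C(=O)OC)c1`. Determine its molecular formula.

C13H11NO2

Atom tally by fragment:
  pyridine ring core → C:5 H:5 N:1
  (− 2 ring H displaced by substituents)
  + C6H5 → C:6 H:5
  + COOCH3 → C:2 H:3 O:2
Element totals:
  C: 13
  H: 11
  N: 1
  O: 2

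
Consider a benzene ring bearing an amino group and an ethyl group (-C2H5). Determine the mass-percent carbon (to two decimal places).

79.29%

Atom tally by fragment:
  benzene ring core → C:6 H:6
  (− 2 ring H displaced by substituents)
  + NH2 → N:1 H:2
  + C2H5 → C:2 H:5
Element totals:
  C: 8
  H: 11
  N: 1
Molecular formula: C8H11N.
Molar mass = 121.183 g/mol.
Mass from C: 8 × 12.011 = 96.088 g/mol.
%C = 96.088 / 121.183 × 100 = 79.29%.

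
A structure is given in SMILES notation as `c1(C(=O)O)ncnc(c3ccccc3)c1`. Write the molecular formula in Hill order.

C11H8N2O2

Atom tally by fragment:
  pyrimidine ring core → C:4 H:4 N:2
  (− 2 ring H displaced by substituents)
  + COOH → C:1 H:1 O:2
  + C6H5 → C:6 H:5
Element totals:
  C: 11
  H: 8
  N: 2
  O: 2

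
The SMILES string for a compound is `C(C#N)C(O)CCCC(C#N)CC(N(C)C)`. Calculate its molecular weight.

223.32 g/mol

Atom tally by fragment:
  NCCH2 → C:2 H:2 N:1
  CH(OH) → C:1 H:2 O:1
  CH2 → C:1 H:2
  CH2 → C:1 H:2
  CH2 → C:1 H:2
  CH(CN) → C:2 H:1 N:1
  CH2 → C:1 H:2
  CH2N(CH3)2 → C:3 H:8 N:1
Element totals:
  C: 12
  H: 21
  N: 3
  O: 1
Molecular formula: C12H21N3O.
  M = 12(12.011) + 21(1.008) + 3(14.007) + 15.999
    = 144.132 + 21.168 + 42.021 + 15.999 = 223.320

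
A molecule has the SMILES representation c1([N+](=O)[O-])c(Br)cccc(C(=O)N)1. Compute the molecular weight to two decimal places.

245.03 g/mol

Atom tally by fragment:
  benzene ring core → C:6 H:6
  (− 3 ring H displaced by substituents)
  + NO2 → N:1 O:2
  + Br → Br:1
  + CONH2 → C:1 H:2 O:1 N:1
Element totals:
  C: 7
  H: 5
  Br: 1
  N: 2
  O: 3
Molecular formula: C7H5BrN2O3.
  M = 7(12.011) + 5(1.008) + 79.904 + 2(14.007) + 3(15.999)
    = 84.077 + 5.040 + 79.904 + 28.014 + 47.997 = 245.032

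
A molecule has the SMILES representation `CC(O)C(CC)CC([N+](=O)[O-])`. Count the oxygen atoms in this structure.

Atom tally by fragment:
  CH3 → C:1 H:3
  CH(OH) → C:1 H:2 O:1
  CH(C2H5) → C:3 H:6
  CH2 → C:1 H:2
  CH2NO2 → C:1 H:2 N:1 O:2
Element totals:
  C: 7
  H: 15
  N: 1
  O: 3

3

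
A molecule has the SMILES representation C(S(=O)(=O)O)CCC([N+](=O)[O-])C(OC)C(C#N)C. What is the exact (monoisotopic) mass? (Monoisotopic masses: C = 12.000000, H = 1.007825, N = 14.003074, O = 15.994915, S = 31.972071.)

280.0729

Atom tally by fragment:
  HO3SCH2 → C:1 H:3 S:1 O:3
  CH2 → C:1 H:2
  CH2 → C:1 H:2
  CH(NO2) → C:1 H:1 N:1 O:2
  CH(OCH3) → C:2 H:4 O:1
  CH(CN) → C:2 H:1 N:1
  CH3 → C:1 H:3
Element totals:
  C: 9
  H: 16
  N: 2
  O: 6
  S: 1
Molecular formula: C9H16N2O6S.
  M = 9(12.0) + 16(1.007825) + 2(14.003074) + 6(15.994915) + 31.972071
    = 108.000000 + 16.125200 + 28.006148 + 95.969490 + 31.972071 = 280.072909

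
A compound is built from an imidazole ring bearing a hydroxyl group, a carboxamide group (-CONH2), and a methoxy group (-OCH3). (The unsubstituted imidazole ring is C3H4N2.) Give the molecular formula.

Atom tally by fragment:
  imidazole ring core → C:3 H:4 N:2
  (− 3 ring H displaced by substituents)
  + OH → O:1 H:1
  + CONH2 → C:1 H:2 O:1 N:1
  + OCH3 → C:1 H:3 O:1
Element totals:
  C: 5
  H: 7
  N: 3
  O: 3

C5H7N3O3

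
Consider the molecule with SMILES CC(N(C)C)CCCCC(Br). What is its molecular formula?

C9H20BrN

Atom tally by fragment:
  CH3 → C:1 H:3
  CH(N(CH3)2) → C:3 H:7 N:1
  CH2 → C:1 H:2
  CH2 → C:1 H:2
  CH2 → C:1 H:2
  CH2 → C:1 H:2
  CH2Br → C:1 H:2 Br:1
Element totals:
  C: 9
  H: 20
  Br: 1
  N: 1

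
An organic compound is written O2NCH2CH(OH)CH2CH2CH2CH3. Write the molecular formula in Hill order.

Atom tally by fragment:
  O2NCH2 → C:1 H:2 N:1 O:2
  CH(OH) → C:1 H:2 O:1
  CH2 → C:1 H:2
  CH2 → C:1 H:2
  CH2 → C:1 H:2
  CH3 → C:1 H:3
Element totals:
  C: 6
  H: 13
  N: 1
  O: 3

C6H13NO3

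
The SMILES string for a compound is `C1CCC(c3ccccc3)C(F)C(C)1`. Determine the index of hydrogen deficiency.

5

Atom tally by fragment:
  cyclohexane ring core → C:6 H:12
  (− 3 ring H displaced by substituents)
  + C6H5 → C:6 H:5
  + F → F:1
  + CH3 → C:1 H:3
Element totals:
  C: 13
  H: 17
  F: 1
Molecular formula: C13H17F.
DoU = (2C + 2 + N − H − X) / 2 = (2·13 + 2 + 0 − 17 − 1) / 2 = 5.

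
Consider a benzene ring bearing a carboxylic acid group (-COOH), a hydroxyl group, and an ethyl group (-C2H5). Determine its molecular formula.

Atom tally by fragment:
  benzene ring core → C:6 H:6
  (− 3 ring H displaced by substituents)
  + COOH → C:1 H:1 O:2
  + OH → O:1 H:1
  + C2H5 → C:2 H:5
Element totals:
  C: 9
  H: 10
  O: 3

C9H10O3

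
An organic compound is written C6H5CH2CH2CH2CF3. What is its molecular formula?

C10H11F3

Atom tally by fragment:
  C6H5CH2 → C:7 H:7
  CH2 → C:1 H:2
  CH2CF3 → C:2 H:2 F:3
Element totals:
  C: 10
  H: 11
  F: 3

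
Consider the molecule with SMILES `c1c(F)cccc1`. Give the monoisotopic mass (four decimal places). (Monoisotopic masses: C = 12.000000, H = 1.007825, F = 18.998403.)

Atom tally by fragment:
  benzene ring core → C:6 H:6
  (− 1 ring H displaced by substituents)
  + F → F:1
Element totals:
  C: 6
  H: 5
  F: 1
Molecular formula: C6H5F.
  M = 6(12.0) + 5(1.007825) + 18.998403
    = 72.000000 + 5.039125 + 18.998403 = 96.037528

96.0375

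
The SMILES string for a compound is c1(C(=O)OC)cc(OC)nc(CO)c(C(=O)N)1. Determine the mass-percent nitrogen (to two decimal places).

Atom tally by fragment:
  pyridine ring core → C:5 H:5 N:1
  (− 4 ring H displaced by substituents)
  + COOCH3 → C:2 H:3 O:2
  + OCH3 → C:1 H:3 O:1
  + CH2OH → C:1 H:3 O:1
  + CONH2 → C:1 H:2 O:1 N:1
Element totals:
  C: 10
  H: 12
  N: 2
  O: 5
Molecular formula: C10H12N2O5.
Molar mass = 240.215 g/mol.
Mass from N: 2 × 14.007 = 28.014 g/mol.
%N = 28.014 / 240.215 × 100 = 11.66%.

11.66%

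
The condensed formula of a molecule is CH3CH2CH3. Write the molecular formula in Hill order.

Element totals:
  C: 3
  H: 8

C3H8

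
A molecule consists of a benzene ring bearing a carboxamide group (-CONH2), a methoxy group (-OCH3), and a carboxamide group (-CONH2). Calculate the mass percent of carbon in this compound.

Atom tally by fragment:
  benzene ring core → C:6 H:6
  (− 3 ring H displaced by substituents)
  + CONH2 → C:1 H:2 O:1 N:1
  + OCH3 → C:1 H:3 O:1
  + CONH2 → C:1 H:2 O:1 N:1
Element totals:
  C: 9
  H: 10
  N: 2
  O: 3
Molecular formula: C9H10N2O3.
Molar mass = 194.190 g/mol.
Mass from C: 9 × 12.011 = 108.099 g/mol.
%C = 108.099 / 194.190 × 100 = 55.67%.

55.67%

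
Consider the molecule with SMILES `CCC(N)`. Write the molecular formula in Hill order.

Atom tally by fragment:
  CH3 → C:1 H:3
  CH2 → C:1 H:2
  CH2NH2 → C:1 H:4 N:1
Element totals:
  C: 3
  H: 9
  N: 1

C3H9N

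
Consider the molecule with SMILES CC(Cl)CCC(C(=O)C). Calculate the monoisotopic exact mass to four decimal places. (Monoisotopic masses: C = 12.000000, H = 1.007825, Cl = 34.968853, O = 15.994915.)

148.0655

Atom tally by fragment:
  CH3 → C:1 H:3
  CH(Cl) → C:1 H:1 Cl:1
  CH2 → C:1 H:2
  CH2 → C:1 H:2
  CH2COCH3 → C:3 H:5 O:1
Element totals:
  C: 7
  H: 13
  Cl: 1
  O: 1
Molecular formula: C7H13ClO.
  M = 7(12.0) + 13(1.007825) + 34.968853 + 15.994915
    = 84.000000 + 13.101725 + 34.968853 + 15.994915 = 148.065493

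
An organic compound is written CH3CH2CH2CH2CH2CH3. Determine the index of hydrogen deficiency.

0

Element totals:
  C: 6
  H: 14
Molecular formula: C6H14.
DoU = (2C + 2 + N − H − X) / 2 = (2·6 + 2 + 0 − 14 − 0) / 2 = 0.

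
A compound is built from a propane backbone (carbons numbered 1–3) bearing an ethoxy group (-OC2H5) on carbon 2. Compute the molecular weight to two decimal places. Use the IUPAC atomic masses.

88.15 g/mol

Atom tally by fragment:
  CH3 → C:1 H:3
  CH(OC2H5) → C:3 H:6 O:1
  CH3 → C:1 H:3
Element totals:
  C: 5
  H: 12
  O: 1
Molecular formula: C5H12O.
  M = 5(12.011) + 12(1.008) + 15.999
    = 60.055 + 12.096 + 15.999 = 88.150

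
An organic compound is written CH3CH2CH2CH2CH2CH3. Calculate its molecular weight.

Element totals:
  C: 6
  H: 14
Molecular formula: C6H14.
  M = 6(12.011) + 14(1.008)
    = 72.066 + 14.112 = 86.178

86.18 g/mol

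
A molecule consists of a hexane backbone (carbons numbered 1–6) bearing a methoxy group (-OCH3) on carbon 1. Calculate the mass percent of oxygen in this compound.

Atom tally by fragment:
  CH3OCH2 → C:2 H:5 O:1
  CH2 → C:1 H:2
  CH2 → C:1 H:2
  CH2 → C:1 H:2
  CH2 → C:1 H:2
  CH3 → C:1 H:3
Element totals:
  C: 7
  H: 16
  O: 1
Molecular formula: C7H16O.
Molar mass = 116.204 g/mol.
Mass from O: 1 × 15.999 = 15.999 g/mol.
%O = 15.999 / 116.204 × 100 = 13.77%.

13.77%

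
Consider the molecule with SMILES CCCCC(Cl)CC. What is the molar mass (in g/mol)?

134.65 g/mol

Atom tally by fragment:
  CH3 → C:1 H:3
  CH2 → C:1 H:2
  CH2 → C:1 H:2
  CH2 → C:1 H:2
  CH(Cl) → C:1 H:1 Cl:1
  CH2 → C:1 H:2
  CH3 → C:1 H:3
Element totals:
  C: 7
  H: 15
  Cl: 1
Molecular formula: C7H15Cl.
  M = 7(12.011) + 15(1.008) + 35.45
    = 84.077 + 15.120 + 35.450 = 134.647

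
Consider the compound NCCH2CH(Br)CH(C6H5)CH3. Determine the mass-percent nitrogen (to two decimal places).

5.88%

Atom tally by fragment:
  NCCH2 → C:2 H:2 N:1
  CH(Br) → C:1 H:1 Br:1
  CH(C6H5) → C:7 H:6
  CH3 → C:1 H:3
Element totals:
  C: 11
  H: 12
  Br: 1
  N: 1
Molecular formula: C11H12BrN.
Molar mass = 238.128 g/mol.
Mass from N: 1 × 14.007 = 14.007 g/mol.
%N = 14.007 / 238.128 × 100 = 5.88%.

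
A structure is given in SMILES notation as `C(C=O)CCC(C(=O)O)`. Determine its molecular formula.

C6H10O3

Atom tally by fragment:
  OHCCH2 → C:2 H:3 O:1
  CH2 → C:1 H:2
  CH2 → C:1 H:2
  CH2COOH → C:2 H:3 O:2
Element totals:
  C: 6
  H: 10
  O: 3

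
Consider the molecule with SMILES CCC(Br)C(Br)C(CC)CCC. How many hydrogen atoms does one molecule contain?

Atom tally by fragment:
  CH3 → C:1 H:3
  CH2 → C:1 H:2
  CH(Br) → C:1 H:1 Br:1
  CH(Br) → C:1 H:1 Br:1
  CH(C2H5) → C:3 H:6
  CH2 → C:1 H:2
  CH2 → C:1 H:2
  CH3 → C:1 H:3
Element totals:
  C: 10
  H: 20
  Br: 2

20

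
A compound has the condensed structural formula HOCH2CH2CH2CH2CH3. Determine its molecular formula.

C5H12O

Atom tally by fragment:
  HOCH2CH2 → C:2 H:5 O:1
  CH2 → C:1 H:2
  CH2 → C:1 H:2
  CH3 → C:1 H:3
Element totals:
  C: 5
  H: 12
  O: 1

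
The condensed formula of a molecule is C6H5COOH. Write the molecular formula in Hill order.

C7H6O2

Atom tally by fragment:
  benzene ring core → C:6 H:6
  (− 1 ring H displaced by substituents)
  + COOH → C:1 H:1 O:2
Element totals:
  C: 7
  H: 6
  O: 2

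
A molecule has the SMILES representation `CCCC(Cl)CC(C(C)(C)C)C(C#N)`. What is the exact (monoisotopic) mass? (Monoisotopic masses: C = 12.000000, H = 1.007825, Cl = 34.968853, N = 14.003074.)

Atom tally by fragment:
  CH3 → C:1 H:3
  CH2 → C:1 H:2
  CH2 → C:1 H:2
  CH(Cl) → C:1 H:1 Cl:1
  CH2 → C:1 H:2
  CH(C(CH3)3) → C:5 H:10
  CH2CN → C:2 H:2 N:1
Element totals:
  C: 12
  H: 22
  Cl: 1
  N: 1
Molecular formula: C12H22ClN.
  M = 12(12.0) + 22(1.007825) + 34.968853 + 14.003074
    = 144.000000 + 22.172150 + 34.968853 + 14.003074 = 215.144077

215.1441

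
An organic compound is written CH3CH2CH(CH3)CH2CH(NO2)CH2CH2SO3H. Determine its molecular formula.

C8H17NO5S

Atom tally by fragment:
  CH3 → C:1 H:3
  CH2 → C:1 H:2
  CH(CH3) → C:2 H:4
  CH2 → C:1 H:2
  CH(NO2) → C:1 H:1 N:1 O:2
  CH2 → C:1 H:2
  CH2SO3H → C:1 H:3 S:1 O:3
Element totals:
  C: 8
  H: 17
  N: 1
  O: 5
  S: 1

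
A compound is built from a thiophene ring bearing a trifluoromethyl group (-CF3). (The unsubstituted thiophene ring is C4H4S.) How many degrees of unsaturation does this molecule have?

Atom tally by fragment:
  thiophene ring core → C:4 H:4 S:1
  (− 1 ring H displaced by substituents)
  + CF3 → C:1 F:3
Element totals:
  C: 5
  H: 3
  F: 3
  S: 1
Molecular formula: C5H3F3S.
DoU = (2C + 2 + N − H − X) / 2 = (2·5 + 2 + 0 − 3 − 3) / 2 = 3.

3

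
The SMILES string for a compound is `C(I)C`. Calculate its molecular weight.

Atom tally by fragment:
  ICH2 → C:1 H:2 I:1
  CH3 → C:1 H:3
Element totals:
  C: 2
  H: 5
  I: 1
Molecular formula: C2H5I.
  M = 2(12.011) + 5(1.008) + 126.904
    = 24.022 + 5.040 + 126.904 = 155.966

155.97 g/mol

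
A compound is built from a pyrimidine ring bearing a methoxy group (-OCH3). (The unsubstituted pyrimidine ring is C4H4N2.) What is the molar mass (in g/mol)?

Atom tally by fragment:
  pyrimidine ring core → C:4 H:4 N:2
  (− 1 ring H displaced by substituents)
  + OCH3 → C:1 H:3 O:1
Element totals:
  C: 5
  H: 6
  N: 2
  O: 1
Molecular formula: C5H6N2O.
  M = 5(12.011) + 6(1.008) + 2(14.007) + 15.999
    = 60.055 + 6.048 + 28.014 + 15.999 = 110.116

110.12 g/mol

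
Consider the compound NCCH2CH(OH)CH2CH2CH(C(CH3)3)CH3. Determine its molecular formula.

Element totals:
  C: 11
  H: 21
  N: 1
  O: 1

C11H21NO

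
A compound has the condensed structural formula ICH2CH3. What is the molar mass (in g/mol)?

155.97 g/mol

Atom tally by fragment:
  ICH2 → C:1 H:2 I:1
  CH3 → C:1 H:3
Element totals:
  C: 2
  H: 5
  I: 1
Molecular formula: C2H5I.
  M = 2(12.011) + 5(1.008) + 126.904
    = 24.022 + 5.040 + 126.904 = 155.966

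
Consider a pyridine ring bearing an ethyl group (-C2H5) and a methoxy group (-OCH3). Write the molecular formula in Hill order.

Atom tally by fragment:
  pyridine ring core → C:5 H:5 N:1
  (− 2 ring H displaced by substituents)
  + C2H5 → C:2 H:5
  + OCH3 → C:1 H:3 O:1
Element totals:
  C: 8
  H: 11
  N: 1
  O: 1

C8H11NO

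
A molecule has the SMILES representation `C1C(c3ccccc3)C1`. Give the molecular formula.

Atom tally by fragment:
  cyclopropane ring core → C:3 H:6
  (− 1 ring H displaced by substituents)
  + C6H5 → C:6 H:5
Element totals:
  C: 9
  H: 10

C9H10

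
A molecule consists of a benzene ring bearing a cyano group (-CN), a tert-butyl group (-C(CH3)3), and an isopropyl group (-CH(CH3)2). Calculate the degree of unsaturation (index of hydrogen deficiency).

Atom tally by fragment:
  benzene ring core → C:6 H:6
  (− 3 ring H displaced by substituents)
  + CN → C:1 N:1
  + C(CH3)3 → C:4 H:9
  + CH(CH3)2 → C:3 H:7
Element totals:
  C: 14
  H: 19
  N: 1
Molecular formula: C14H19N.
DoU = (2C + 2 + N − H − X) / 2 = (2·14 + 2 + 1 − 19 − 0) / 2 = 6.

6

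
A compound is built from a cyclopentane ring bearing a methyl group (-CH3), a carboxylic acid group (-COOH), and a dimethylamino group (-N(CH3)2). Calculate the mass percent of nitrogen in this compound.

8.18%

Atom tally by fragment:
  cyclopentane ring core → C:5 H:10
  (− 3 ring H displaced by substituents)
  + CH3 → C:1 H:3
  + COOH → C:1 H:1 O:2
  + N(CH3)2 → N:1 C:2 H:6
Element totals:
  C: 9
  H: 17
  N: 1
  O: 2
Molecular formula: C9H17NO2.
Molar mass = 171.240 g/mol.
Mass from N: 1 × 14.007 = 14.007 g/mol.
%N = 14.007 / 171.240 × 100 = 8.18%.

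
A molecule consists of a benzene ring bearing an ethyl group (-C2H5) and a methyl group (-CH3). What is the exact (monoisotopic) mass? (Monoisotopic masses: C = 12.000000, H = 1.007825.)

120.0939

Atom tally by fragment:
  benzene ring core → C:6 H:6
  (− 2 ring H displaced by substituents)
  + C2H5 → C:2 H:5
  + CH3 → C:1 H:3
Element totals:
  C: 9
  H: 12
Molecular formula: C9H12.
  M = 9(12.0) + 12(1.007825)
    = 108.000000 + 12.093900 = 120.093900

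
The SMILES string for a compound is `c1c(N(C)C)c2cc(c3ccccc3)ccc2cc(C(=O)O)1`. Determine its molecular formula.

C19H17NO2

Atom tally by fragment:
  naphthalene ring system core → C:10 H:8
  (− 3 ring H displaced by substituents)
  + N(CH3)2 → N:1 C:2 H:6
  + C6H5 → C:6 H:5
  + COOH → C:1 H:1 O:2
Element totals:
  C: 19
  H: 17
  N: 1
  O: 2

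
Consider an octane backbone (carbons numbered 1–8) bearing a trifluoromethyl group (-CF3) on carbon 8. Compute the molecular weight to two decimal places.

Atom tally by fragment:
  CH3 → C:1 H:3
  CH2 → C:1 H:2
  CH2 → C:1 H:2
  CH2 → C:1 H:2
  CH2 → C:1 H:2
  CH2 → C:1 H:2
  CH2 → C:1 H:2
  CH2CF3 → C:2 H:2 F:3
Element totals:
  C: 9
  H: 17
  F: 3
Molecular formula: C9H17F3.
  M = 9(12.011) + 17(1.008) + 3(18.998)
    = 108.099 + 17.136 + 56.994 = 182.229

182.23 g/mol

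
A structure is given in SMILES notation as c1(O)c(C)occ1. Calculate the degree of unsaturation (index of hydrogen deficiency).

Atom tally by fragment:
  furan ring core → C:4 H:4 O:1
  (− 2 ring H displaced by substituents)
  + OH → O:1 H:1
  + CH3 → C:1 H:3
Element totals:
  C: 5
  H: 6
  O: 2
Molecular formula: C5H6O2.
DoU = (2C + 2 + N − H − X) / 2 = (2·5 + 2 + 0 − 6 − 0) / 2 = 3.

3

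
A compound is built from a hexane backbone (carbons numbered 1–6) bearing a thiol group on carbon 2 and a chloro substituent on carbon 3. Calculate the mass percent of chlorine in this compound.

23.22%

Atom tally by fragment:
  CH3 → C:1 H:3
  CH(SH) → C:1 H:2 S:1
  CH(Cl) → C:1 H:1 Cl:1
  CH2 → C:1 H:2
  CH2 → C:1 H:2
  CH3 → C:1 H:3
Element totals:
  C: 6
  H: 13
  Cl: 1
  S: 1
Molecular formula: C6H13ClS.
Molar mass = 152.680 g/mol.
Mass from Cl: 1 × 35.45 = 35.450 g/mol.
%Cl = 35.450 / 152.680 × 100 = 23.22%.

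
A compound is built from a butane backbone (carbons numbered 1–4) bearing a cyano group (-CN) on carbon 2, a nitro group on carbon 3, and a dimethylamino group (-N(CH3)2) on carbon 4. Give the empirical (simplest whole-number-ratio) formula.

C7H13N3O2

Atom tally by fragment:
  CH3 → C:1 H:3
  CH(CN) → C:2 H:1 N:1
  CH(NO2) → C:1 H:1 N:1 O:2
  CH2N(CH3)2 → C:3 H:8 N:1
Element totals:
  C: 7
  H: 13
  N: 3
  O: 2
Molecular formula: C7H13N3O2.
gcd of subscripts (7, 13, 3, 2) = 1, so the empirical formula equals the molecular formula.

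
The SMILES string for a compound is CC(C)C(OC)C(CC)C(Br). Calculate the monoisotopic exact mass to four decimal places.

Atom tally by fragment:
  CH3 → C:1 H:3
  CH(CH3) → C:2 H:4
  CH(OCH3) → C:2 H:4 O:1
  CH(C2H5) → C:3 H:6
  CH2Br → C:1 H:2 Br:1
Element totals:
  C: 9
  H: 19
  Br: 1
  O: 1
Molecular formula: C9H19BrO.
  M = 9(12.0) + 19(1.007825) + 78.918338 + 15.994915
    = 108.000000 + 19.148675 + 78.918338 + 15.994915 = 222.061928

222.0619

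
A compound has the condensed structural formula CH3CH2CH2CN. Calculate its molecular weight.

69.11 g/mol

Atom tally by fragment:
  CH3 → C:1 H:3
  CH2 → C:1 H:2
  CH2CN → C:2 H:2 N:1
Element totals:
  C: 4
  H: 7
  N: 1
Molecular formula: C4H7N.
  M = 4(12.011) + 7(1.008) + 14.007
    = 48.044 + 7.056 + 14.007 = 69.107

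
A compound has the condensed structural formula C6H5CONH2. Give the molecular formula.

Atom tally by fragment:
  benzene ring core → C:6 H:6
  (− 1 ring H displaced by substituents)
  + CONH2 → C:1 H:2 O:1 N:1
Element totals:
  C: 7
  H: 7
  N: 1
  O: 1

C7H7NO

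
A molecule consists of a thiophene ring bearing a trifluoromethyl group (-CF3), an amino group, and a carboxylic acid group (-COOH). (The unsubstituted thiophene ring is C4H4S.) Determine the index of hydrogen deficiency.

Atom tally by fragment:
  thiophene ring core → C:4 H:4 S:1
  (− 3 ring H displaced by substituents)
  + CF3 → C:1 F:3
  + NH2 → N:1 H:2
  + COOH → C:1 H:1 O:2
Element totals:
  C: 6
  H: 4
  F: 3
  N: 1
  O: 2
  S: 1
Molecular formula: C6H4F3NO2S.
DoU = (2C + 2 + N − H − X) / 2 = (2·6 + 2 + 1 − 4 − 3) / 2 = 4.

4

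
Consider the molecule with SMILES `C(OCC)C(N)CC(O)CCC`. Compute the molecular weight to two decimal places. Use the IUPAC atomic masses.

175.27 g/mol

Atom tally by fragment:
  C2H5OCH2 → C:3 H:7 O:1
  CH(NH2) → C:1 H:3 N:1
  CH2 → C:1 H:2
  CH(OH) → C:1 H:2 O:1
  CH2 → C:1 H:2
  CH2 → C:1 H:2
  CH3 → C:1 H:3
Element totals:
  C: 9
  H: 21
  N: 1
  O: 2
Molecular formula: C9H21NO2.
  M = 9(12.011) + 21(1.008) + 14.007 + 2(15.999)
    = 108.099 + 21.168 + 14.007 + 31.998 = 175.272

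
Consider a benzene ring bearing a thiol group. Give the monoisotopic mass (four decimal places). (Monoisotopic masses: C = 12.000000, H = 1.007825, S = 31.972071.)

110.0190

Atom tally by fragment:
  benzene ring core → C:6 H:6
  (− 1 ring H displaced by substituents)
  + SH → S:1 H:1
Element totals:
  C: 6
  H: 6
  S: 1
Molecular formula: C6H6S.
  M = 6(12.0) + 6(1.007825) + 31.972071
    = 72.000000 + 6.046950 + 31.972071 = 110.019021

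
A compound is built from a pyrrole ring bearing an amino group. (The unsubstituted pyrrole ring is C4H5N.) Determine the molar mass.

Atom tally by fragment:
  pyrrole ring core → C:4 H:5 N:1
  (− 1 ring H displaced by substituents)
  + NH2 → N:1 H:2
Element totals:
  C: 4
  H: 6
  N: 2
Molecular formula: C4H6N2.
  M = 4(12.011) + 6(1.008) + 2(14.007)
    = 48.044 + 6.048 + 28.014 = 82.106

82.11 g/mol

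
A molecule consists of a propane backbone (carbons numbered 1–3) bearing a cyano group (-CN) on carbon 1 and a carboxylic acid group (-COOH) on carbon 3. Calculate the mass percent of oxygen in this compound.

28.29%

Atom tally by fragment:
  NCCH2 → C:2 H:2 N:1
  CH2 → C:1 H:2
  CH2COOH → C:2 H:3 O:2
Element totals:
  C: 5
  H: 7
  N: 1
  O: 2
Molecular formula: C5H7NO2.
Molar mass = 113.116 g/mol.
Mass from O: 2 × 15.999 = 31.998 g/mol.
%O = 31.998 / 113.116 × 100 = 28.29%.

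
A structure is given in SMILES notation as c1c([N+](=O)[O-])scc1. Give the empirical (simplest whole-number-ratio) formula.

C4H3NO2S

Atom tally by fragment:
  thiophene ring core → C:4 H:4 S:1
  (− 1 ring H displaced by substituents)
  + NO2 → N:1 O:2
Element totals:
  C: 4
  H: 3
  N: 1
  O: 2
  S: 1
Molecular formula: C4H3NO2S.
gcd of subscripts (4, 3, 1, 2, 1) = 1, so the empirical formula equals the molecular formula.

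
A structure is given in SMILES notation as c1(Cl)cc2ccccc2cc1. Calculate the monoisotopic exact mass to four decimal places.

Atom tally by fragment:
  naphthalene ring system core → C:10 H:8
  (− 1 ring H displaced by substituents)
  + Cl → Cl:1
Element totals:
  C: 10
  H: 7
  Cl: 1
Molecular formula: C10H7Cl.
  M = 10(12.0) + 7(1.007825) + 34.968853
    = 120.000000 + 7.054775 + 34.968853 = 162.023628

162.0236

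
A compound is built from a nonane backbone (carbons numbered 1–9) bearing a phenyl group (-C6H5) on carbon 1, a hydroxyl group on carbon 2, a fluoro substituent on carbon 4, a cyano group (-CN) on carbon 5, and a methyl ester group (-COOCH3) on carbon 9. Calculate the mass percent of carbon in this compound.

Atom tally by fragment:
  C6H5CH2 → C:7 H:7
  CH(OH) → C:1 H:2 O:1
  CH2 → C:1 H:2
  CH(F) → C:1 H:1 F:1
  CH(CN) → C:2 H:1 N:1
  CH2 → C:1 H:2
  CH2 → C:1 H:2
  CH2 → C:1 H:2
  CH2COOCH3 → C:3 H:5 O:2
Element totals:
  C: 18
  H: 24
  F: 1
  N: 1
  O: 3
Molecular formula: C18H24FNO3.
Molar mass = 321.392 g/mol.
Mass from C: 18 × 12.011 = 216.198 g/mol.
%C = 216.198 / 321.392 × 100 = 67.27%.

67.27%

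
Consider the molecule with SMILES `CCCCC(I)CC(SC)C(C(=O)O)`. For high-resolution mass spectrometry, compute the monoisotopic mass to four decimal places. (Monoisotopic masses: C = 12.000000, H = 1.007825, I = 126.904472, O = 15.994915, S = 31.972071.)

330.0150

Atom tally by fragment:
  CH3 → C:1 H:3
  CH2 → C:1 H:2
  CH2 → C:1 H:2
  CH2 → C:1 H:2
  CH(I) → C:1 H:1 I:1
  CH2 → C:1 H:2
  CH(SCH3) → C:2 H:4 S:1
  CH2COOH → C:2 H:3 O:2
Element totals:
  C: 10
  H: 19
  I: 1
  O: 2
  S: 1
Molecular formula: C10H19IO2S.
  M = 10(12.0) + 19(1.007825) + 126.904472 + 2(15.994915) + 31.972071
    = 120.000000 + 19.148675 + 126.904472 + 31.989830 + 31.972071 = 330.015048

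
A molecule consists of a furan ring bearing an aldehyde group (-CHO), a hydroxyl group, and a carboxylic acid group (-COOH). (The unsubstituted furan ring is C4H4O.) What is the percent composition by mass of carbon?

46.17%

Atom tally by fragment:
  furan ring core → C:4 H:4 O:1
  (− 3 ring H displaced by substituents)
  + CHO → C:1 H:1 O:1
  + OH → O:1 H:1
  + COOH → C:1 H:1 O:2
Element totals:
  C: 6
  H: 4
  O: 5
Molecular formula: C6H4O5.
Molar mass = 156.093 g/mol.
Mass from C: 6 × 12.011 = 72.066 g/mol.
%C = 72.066 / 156.093 × 100 = 46.17%.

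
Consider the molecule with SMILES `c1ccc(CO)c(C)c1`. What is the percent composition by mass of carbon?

78.65%

Atom tally by fragment:
  benzene ring core → C:6 H:6
  (− 2 ring H displaced by substituents)
  + CH2OH → C:1 H:3 O:1
  + CH3 → C:1 H:3
Element totals:
  C: 8
  H: 10
  O: 1
Molecular formula: C8H10O.
Molar mass = 122.167 g/mol.
Mass from C: 8 × 12.011 = 96.088 g/mol.
%C = 96.088 / 122.167 × 100 = 78.65%.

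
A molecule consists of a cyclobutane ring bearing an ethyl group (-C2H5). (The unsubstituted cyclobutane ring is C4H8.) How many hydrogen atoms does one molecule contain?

12

Atom tally by fragment:
  cyclobutane ring core → C:4 H:8
  (− 1 ring H displaced by substituents)
  + C2H5 → C:2 H:5
Element totals:
  C: 6
  H: 12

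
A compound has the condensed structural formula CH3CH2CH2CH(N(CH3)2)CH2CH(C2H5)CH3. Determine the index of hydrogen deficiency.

Atom tally by fragment:
  CH3 → C:1 H:3
  CH2 → C:1 H:2
  CH2 → C:1 H:2
  CH(N(CH3)2) → C:3 H:7 N:1
  CH2 → C:1 H:2
  CH(C2H5) → C:3 H:6
  CH3 → C:1 H:3
Element totals:
  C: 11
  H: 25
  N: 1
Molecular formula: C11H25N.
DoU = (2C + 2 + N − H − X) / 2 = (2·11 + 2 + 1 − 25 − 0) / 2 = 0.

0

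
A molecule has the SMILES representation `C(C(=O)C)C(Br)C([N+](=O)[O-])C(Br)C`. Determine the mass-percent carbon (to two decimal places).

26.52%

Atom tally by fragment:
  CH3COCH2 → C:3 H:5 O:1
  CH(Br) → C:1 H:1 Br:1
  CH(NO2) → C:1 H:1 N:1 O:2
  CH(Br) → C:1 H:1 Br:1
  CH3 → C:1 H:3
Element totals:
  C: 7
  H: 11
  Br: 2
  N: 1
  O: 3
Molecular formula: C7H11Br2NO3.
Molar mass = 316.977 g/mol.
Mass from C: 7 × 12.011 = 84.077 g/mol.
%C = 84.077 / 316.977 × 100 = 26.52%.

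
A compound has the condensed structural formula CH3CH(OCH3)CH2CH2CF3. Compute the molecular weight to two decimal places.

156.15 g/mol

Element totals:
  C: 6
  H: 11
  F: 3
  O: 1
Molecular formula: C6H11F3O.
  M = 6(12.011) + 11(1.008) + 3(18.998) + 15.999
    = 72.066 + 11.088 + 56.994 + 15.999 = 156.147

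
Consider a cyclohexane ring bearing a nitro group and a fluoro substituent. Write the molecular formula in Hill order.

C6H10FNO2

Atom tally by fragment:
  cyclohexane ring core → C:6 H:12
  (− 2 ring H displaced by substituents)
  + NO2 → N:1 O:2
  + F → F:1
Element totals:
  C: 6
  H: 10
  F: 1
  N: 1
  O: 2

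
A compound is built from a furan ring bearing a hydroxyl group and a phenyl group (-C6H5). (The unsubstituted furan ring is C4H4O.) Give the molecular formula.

Atom tally by fragment:
  furan ring core → C:4 H:4 O:1
  (− 2 ring H displaced by substituents)
  + OH → O:1 H:1
  + C6H5 → C:6 H:5
Element totals:
  C: 10
  H: 8
  O: 2

C10H8O2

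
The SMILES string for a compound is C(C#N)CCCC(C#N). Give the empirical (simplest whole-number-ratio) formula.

C7H10N2

Atom tally by fragment:
  NCCH2 → C:2 H:2 N:1
  CH2 → C:1 H:2
  CH2 → C:1 H:2
  CH2 → C:1 H:2
  CH2CN → C:2 H:2 N:1
Element totals:
  C: 7
  H: 10
  N: 2
Molecular formula: C7H10N2.
gcd of subscripts (7, 10, 2) = 1, so the empirical formula equals the molecular formula.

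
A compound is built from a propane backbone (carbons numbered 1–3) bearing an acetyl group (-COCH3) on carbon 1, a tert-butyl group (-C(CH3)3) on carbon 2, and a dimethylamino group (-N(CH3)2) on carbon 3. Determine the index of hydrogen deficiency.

Atom tally by fragment:
  CH3COCH2 → C:3 H:5 O:1
  CH(C(CH3)3) → C:5 H:10
  CH2N(CH3)2 → C:3 H:8 N:1
Element totals:
  C: 11
  H: 23
  N: 1
  O: 1
Molecular formula: C11H23NO.
DoU = (2C + 2 + N − H − X) / 2 = (2·11 + 2 + 1 − 23 − 0) / 2 = 1.

1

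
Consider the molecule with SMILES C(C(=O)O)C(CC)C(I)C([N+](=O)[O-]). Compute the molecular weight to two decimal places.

Atom tally by fragment:
  HOOCCH2 → C:2 H:3 O:2
  CH(C2H5) → C:3 H:6
  CH(I) → C:1 H:1 I:1
  CH2NO2 → C:1 H:2 N:1 O:2
Element totals:
  C: 7
  H: 12
  I: 1
  N: 1
  O: 4
Molecular formula: C7H12INO4.
  M = 7(12.011) + 12(1.008) + 126.904 + 14.007 + 4(15.999)
    = 84.077 + 12.096 + 126.904 + 14.007 + 63.996 = 301.080

301.08 g/mol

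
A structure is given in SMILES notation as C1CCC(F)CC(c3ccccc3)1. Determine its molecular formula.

Atom tally by fragment:
  cyclohexane ring core → C:6 H:12
  (− 2 ring H displaced by substituents)
  + F → F:1
  + C6H5 → C:6 H:5
Element totals:
  C: 12
  H: 15
  F: 1

C12H15F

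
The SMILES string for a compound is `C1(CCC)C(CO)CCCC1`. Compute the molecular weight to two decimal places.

156.27 g/mol

Atom tally by fragment:
  cyclohexane ring core → C:6 H:12
  (− 2 ring H displaced by substituents)
  + CH2CH2CH3 → C:3 H:7
  + CH2OH → C:1 H:3 O:1
Element totals:
  C: 10
  H: 20
  O: 1
Molecular formula: C10H20O.
  M = 10(12.011) + 20(1.008) + 15.999
    = 120.110 + 20.160 + 15.999 = 156.269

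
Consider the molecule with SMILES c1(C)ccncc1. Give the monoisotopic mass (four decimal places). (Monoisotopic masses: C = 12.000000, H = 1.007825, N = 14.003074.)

Atom tally by fragment:
  pyridine ring core → C:5 H:5 N:1
  (− 1 ring H displaced by substituents)
  + CH3 → C:1 H:3
Element totals:
  C: 6
  H: 7
  N: 1
Molecular formula: C6H7N.
  M = 6(12.0) + 7(1.007825) + 14.003074
    = 72.000000 + 7.054775 + 14.003074 = 93.057849

93.0578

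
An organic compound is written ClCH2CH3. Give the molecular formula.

C2H5Cl

Element totals:
  C: 2
  H: 5
  Cl: 1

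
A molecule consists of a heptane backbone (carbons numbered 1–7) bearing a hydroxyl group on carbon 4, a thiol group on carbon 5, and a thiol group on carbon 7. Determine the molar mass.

Atom tally by fragment:
  CH3 → C:1 H:3
  CH2 → C:1 H:2
  CH2 → C:1 H:2
  CH(OH) → C:1 H:2 O:1
  CH(SH) → C:1 H:2 S:1
  CH2 → C:1 H:2
  CH2SH → C:1 H:3 S:1
Element totals:
  C: 7
  H: 16
  O: 1
  S: 2
Molecular formula: C7H16OS2.
  M = 7(12.011) + 16(1.008) + 15.999 + 2(32.06)
    = 84.077 + 16.128 + 15.999 + 64.120 = 180.324

180.32 g/mol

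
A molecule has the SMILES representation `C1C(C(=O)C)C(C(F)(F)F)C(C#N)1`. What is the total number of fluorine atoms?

3

Atom tally by fragment:
  cyclobutane ring core → C:4 H:8
  (− 3 ring H displaced by substituents)
  + COCH3 → C:2 H:3 O:1
  + CF3 → C:1 F:3
  + CN → C:1 N:1
Element totals:
  C: 8
  H: 8
  F: 3
  N: 1
  O: 1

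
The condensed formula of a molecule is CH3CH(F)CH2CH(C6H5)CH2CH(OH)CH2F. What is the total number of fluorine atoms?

Element totals:
  C: 13
  H: 18
  F: 2
  O: 1

2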